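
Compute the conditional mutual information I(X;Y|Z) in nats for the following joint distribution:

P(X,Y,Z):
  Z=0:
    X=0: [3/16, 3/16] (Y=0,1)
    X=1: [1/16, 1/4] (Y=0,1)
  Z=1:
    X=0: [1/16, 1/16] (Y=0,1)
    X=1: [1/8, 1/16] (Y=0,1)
0.0387 nats

Conditional mutual information: I(X;Y|Z) = H(X|Z) + H(Y|Z) - H(X,Y|Z)

H(Z) = 0.6211
H(X,Z) = 1.3051 → H(X|Z) = 0.6840
H(Y,Z) = 1.2820 → H(Y|Z) = 0.6610
H(X,Y,Z) = 1.9274 → H(X,Y|Z) = 1.3063

I(X;Y|Z) = 0.6840 + 0.6610 - 1.3063 = 0.0387 nats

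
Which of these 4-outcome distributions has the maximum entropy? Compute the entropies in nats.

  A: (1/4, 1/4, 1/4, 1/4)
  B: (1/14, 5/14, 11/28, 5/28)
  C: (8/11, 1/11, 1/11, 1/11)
A

For a discrete distribution over n outcomes, entropy is maximized by the uniform distribution.

Computing entropies:
H(A) = 1.3863 nats
H(B) = 1.2309 nats
H(C) = 0.8856 nats

The uniform distribution (where all probabilities equal 1/4) achieves the maximum entropy of log_e(4) = 1.3863 nats.

Distribution A has the highest entropy.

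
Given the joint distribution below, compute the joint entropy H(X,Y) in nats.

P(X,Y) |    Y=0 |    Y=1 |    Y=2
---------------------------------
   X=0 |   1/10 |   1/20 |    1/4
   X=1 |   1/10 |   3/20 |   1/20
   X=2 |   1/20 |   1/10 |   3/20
2.0558 nats

Joint entropy is H(X,Y) = -Σ_{x,y} p(x,y) log p(x,y).

Summing over all non-zero entries:
H(X,Y) = -[1/10·log_e(1/10) + 1/20·log_e(1/20) + 1/4·log_e(1/4) + 1/10·log_e(1/10) + 3/20·log_e(3/20) + 1/20·log_e(1/20) + 1/20·log_e(1/20) + 1/10·log_e(1/10) + 3/20·log_e(3/20)]
H(X,Y) = 2.0558 nats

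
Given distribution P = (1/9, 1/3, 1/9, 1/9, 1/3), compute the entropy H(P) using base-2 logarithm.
2.1133 bits

Shannon entropy is H(X) = -Σ p(x) log p(x).

For P = (1/9, 1/3, 1/9, 1/9, 1/3):
H = -1/9 × log_2(1/9) -1/3 × log_2(1/3) -1/9 × log_2(1/9) -1/9 × log_2(1/9) -1/3 × log_2(1/3)
H = 2.1133 bits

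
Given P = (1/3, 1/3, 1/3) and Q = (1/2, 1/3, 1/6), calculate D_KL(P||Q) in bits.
0.1383 bits

KL divergence: D_KL(P||Q) = Σ p(x) log(p(x)/q(x))

Computing term by term:
  x=0: 1/3 × log_2[(1/3)/(1/2)] = 1/3 × -0.5850 = -0.1950
  x=1: 1/3 × log_2[(1/3)/(1/3)] = 1/3 × 0.0000 = 0.0000
  x=2: 1/3 × log_2[(1/3)/(1/6)] = 1/3 × 1.0000 = 0.3333

D_KL(P||Q) = 0.1383 bits

Note: KL divergence is always non-negative and equals 0 iff P = Q.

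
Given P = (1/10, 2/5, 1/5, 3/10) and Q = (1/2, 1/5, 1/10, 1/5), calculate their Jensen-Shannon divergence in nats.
0.1033 nats

Jensen-Shannon divergence is:
JSD(P||Q) = 0.5 × D_KL(P||M) + 0.5 × D_KL(Q||M)
where M = 0.5 × (P + Q) is the mixture distribution.

M = 0.5 × (1/10, 2/5, 1/5, 3/10) + 0.5 × (1/2, 1/5, 1/10, 1/5) = (3/10, 3/10, 3/20, 1/4)

D_KL(P||M) = 0.1174 nats
D_KL(Q||M) = 0.0891 nats

JSD(P||Q) = 0.5 × 0.1174 + 0.5 × 0.0891 = 0.1033 nats

Unlike KL divergence, JSD is symmetric and bounded: 0 ≤ JSD ≤ log(2).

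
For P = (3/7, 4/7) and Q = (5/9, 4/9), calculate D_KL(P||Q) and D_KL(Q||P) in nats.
D_KL(P||Q) = 0.0324, D_KL(Q||P) = 0.0325

KL divergence is not symmetric: D_KL(P||Q) ≠ D_KL(Q||P) in general.

D_KL(P||Q) = 0.0324 nats
D_KL(Q||P) = 0.0325 nats

No, they are not equal!

This asymmetry is why KL divergence is not a true distance metric.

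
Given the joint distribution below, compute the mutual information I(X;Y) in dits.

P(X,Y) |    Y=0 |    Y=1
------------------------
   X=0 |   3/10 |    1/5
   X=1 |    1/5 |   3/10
0.0087 dits

Mutual information: I(X;Y) = H(X) + H(Y) - H(X,Y)

Marginals:
P(X) = (1/2, 1/2), H(X) = 0.3010 dits
P(Y) = (1/2, 1/2), H(Y) = 0.3010 dits

Joint entropy: H(X,Y) = 0.5933 dits

I(X;Y) = 0.3010 + 0.3010 - 0.5933 = 0.0087 dits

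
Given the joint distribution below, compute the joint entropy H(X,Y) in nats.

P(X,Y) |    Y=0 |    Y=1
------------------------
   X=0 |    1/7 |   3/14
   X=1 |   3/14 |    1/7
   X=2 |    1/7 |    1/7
1.7721 nats

Joint entropy is H(X,Y) = -Σ_{x,y} p(x,y) log p(x,y).

Summing over all non-zero entries:
H(X,Y) = -[1/7·log_e(1/7) + 3/14·log_e(3/14) + 3/14·log_e(3/14) + 1/7·log_e(1/7) + 1/7·log_e(1/7) + 1/7·log_e(1/7)]
H(X,Y) = 1.7721 nats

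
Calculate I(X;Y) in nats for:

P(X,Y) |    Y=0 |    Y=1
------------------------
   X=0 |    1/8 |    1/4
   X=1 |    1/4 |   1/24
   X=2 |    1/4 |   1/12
0.1158 nats

Mutual information: I(X;Y) = H(X) + H(Y) - H(X,Y)

Marginals:
P(X) = (3/8, 7/24, 1/3), H(X) = 1.0934 nats
P(Y) = (5/8, 3/8), H(Y) = 0.6616 nats

Joint entropy: H(X,Y) = 1.6391 nats

I(X;Y) = 1.0934 + 0.6616 - 1.6391 = 0.1158 nats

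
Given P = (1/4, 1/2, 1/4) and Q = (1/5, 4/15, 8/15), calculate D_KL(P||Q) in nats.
0.1807 nats

KL divergence: D_KL(P||Q) = Σ p(x) log(p(x)/q(x))

Computing term by term:
  x=0: 1/4 × log_e[(1/4)/(1/5)] = 1/4 × 0.2231 = 0.0558
  x=1: 1/2 × log_e[(1/2)/(4/15)] = 1/2 × 0.6286 = 0.3143
  x=2: 1/4 × log_e[(1/4)/(8/15)] = 1/4 × -0.7577 = -0.1894

D_KL(P||Q) = 0.1807 nats

Note: KL divergence is always non-negative and equals 0 iff P = Q.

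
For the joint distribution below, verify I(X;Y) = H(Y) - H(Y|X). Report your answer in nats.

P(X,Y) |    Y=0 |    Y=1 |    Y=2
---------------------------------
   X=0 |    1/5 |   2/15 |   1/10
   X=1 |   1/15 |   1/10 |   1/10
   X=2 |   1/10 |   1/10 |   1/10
I(X;Y) = 0.0187 nats

Mutual information has multiple equivalent forms:
- I(X;Y) = H(X) - H(X|Y)
- I(X;Y) = H(Y) - H(Y|X)
- I(X;Y) = H(X) + H(Y) - H(X,Y)

Computing all quantities:
H(X) = 1.0760, H(Y) = 1.0953, H(X,Y) = 2.1526
H(X|Y) = 1.0574, H(Y|X) = 1.0766

Verification:
H(X) - H(X|Y) = 1.0760 - 1.0574 = 0.0187
H(Y) - H(Y|X) = 1.0953 - 1.0766 = 0.0187
H(X) + H(Y) - H(X,Y) = 1.0760 + 1.0953 - 2.1526 = 0.0187

All forms give I(X;Y) = 0.0187 nats. ✓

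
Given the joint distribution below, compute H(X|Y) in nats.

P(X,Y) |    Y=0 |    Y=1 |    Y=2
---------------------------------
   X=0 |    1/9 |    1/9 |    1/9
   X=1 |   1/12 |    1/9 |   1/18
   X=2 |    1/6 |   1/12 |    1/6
1.0522 nats

Using the chain rule: H(X|Y) = H(X,Y) - H(Y)

First, compute H(X,Y) = 2.1485 nats

Marginal P(Y) = (13/36, 11/36, 1/3)
H(Y) = 1.0963 nats

H(X|Y) = H(X,Y) - H(Y) = 2.1485 - 1.0963 = 1.0522 nats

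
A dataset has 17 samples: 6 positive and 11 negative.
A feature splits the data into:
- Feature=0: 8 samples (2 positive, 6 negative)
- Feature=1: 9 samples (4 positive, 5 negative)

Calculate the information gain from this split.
0.0302 bits

Information Gain = H(Y) - H(Y|Feature)

Before split:
P(positive) = 6/17 = 0.3529
H(Y) = 0.9367 bits

After split:
Feature=0: H = 0.8113 bits (weight = 8/17)
Feature=1: H = 0.9911 bits (weight = 9/17)
H(Y|Feature) = (8/17)×0.8113 + (9/17)×0.9911 = 0.9065 bits

Information Gain = 0.9367 - 0.9065 = 0.0302 bits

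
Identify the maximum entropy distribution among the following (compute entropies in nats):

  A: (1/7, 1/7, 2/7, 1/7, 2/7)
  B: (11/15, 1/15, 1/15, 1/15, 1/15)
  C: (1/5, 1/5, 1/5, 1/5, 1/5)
C

For a discrete distribution over n outcomes, entropy is maximized by the uniform distribution.

Computing entropies:
H(A) = 1.5498 nats
H(B) = 0.9496 nats
H(C) = 1.6094 nats

The uniform distribution (where all probabilities equal 1/5) achieves the maximum entropy of log_e(5) = 1.6094 nats.

Distribution C has the highest entropy.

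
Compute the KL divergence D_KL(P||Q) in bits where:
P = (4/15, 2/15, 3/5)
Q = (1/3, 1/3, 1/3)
0.2467 bits

KL divergence: D_KL(P||Q) = Σ p(x) log(p(x)/q(x))

Computing term by term:
  x=0: 4/15 × log_2[(4/15)/(1/3)] = 4/15 × -0.3219 = -0.0858
  x=1: 2/15 × log_2[(2/15)/(1/3)] = 2/15 × -1.3219 = -0.1763
  x=2: 3/5 × log_2[(3/5)/(1/3)] = 3/5 × 0.8480 = 0.5088

D_KL(P||Q) = 0.2467 bits

Note: KL divergence is always non-negative and equals 0 iff P = Q.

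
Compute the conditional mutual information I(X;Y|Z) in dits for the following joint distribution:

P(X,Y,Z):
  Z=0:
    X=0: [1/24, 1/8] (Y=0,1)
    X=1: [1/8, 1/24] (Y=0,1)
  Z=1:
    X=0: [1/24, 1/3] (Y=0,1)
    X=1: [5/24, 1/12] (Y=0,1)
0.0779 dits

Conditional mutual information: I(X;Y|Z) = H(X|Z) + H(Y|Z) - H(X,Y|Z)

H(Z) = 0.2764
H(X,Z) = 0.5752 → H(X|Z) = 0.2988
H(Y,Z) = 0.5683 → H(Y|Z) = 0.2919
H(X,Y,Z) = 0.7892 → H(X,Y|Z) = 0.5128

I(X;Y|Z) = 0.2988 + 0.2919 - 0.5128 = 0.0779 dits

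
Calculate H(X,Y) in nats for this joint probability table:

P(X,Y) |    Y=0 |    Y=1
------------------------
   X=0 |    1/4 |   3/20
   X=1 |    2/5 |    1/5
1.3195 nats

Joint entropy is H(X,Y) = -Σ_{x,y} p(x,y) log p(x,y).

Summing over all non-zero entries:
H(X,Y) = -[1/4·log_e(1/4) + 3/20·log_e(3/20) + 2/5·log_e(2/5) + 1/5·log_e(1/5)]
H(X,Y) = 1.3195 nats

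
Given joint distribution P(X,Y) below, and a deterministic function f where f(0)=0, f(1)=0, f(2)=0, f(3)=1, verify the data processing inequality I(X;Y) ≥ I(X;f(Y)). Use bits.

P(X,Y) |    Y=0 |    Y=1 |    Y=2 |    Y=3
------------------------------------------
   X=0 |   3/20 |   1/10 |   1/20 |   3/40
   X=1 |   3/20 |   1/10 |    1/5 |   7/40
I(X;Y) = 0.0536, I(X;f(Y)) = 0.0059, inequality holds: 0.0536 ≥ 0.0059

Data Processing Inequality: For any Markov chain X → Y → Z, we have I(X;Y) ≥ I(X;Z).

Here Z = f(Y) is a deterministic function of Y, forming X → Y → Z.

Original I(X;Y) = 0.0536 bits

After applying f:
P(X,Z) where Z=f(Y):
- P(X,Z=0) = P(X,Y=0) + P(X,Y=1) + P(X,Y=2)
- P(X,Z=1) = P(X,Y=3)

I(X;Z) = I(X;f(Y)) = 0.0059 bits

Verification: 0.0536 ≥ 0.0059 ✓

Information cannot be created by processing; the function f can only lose information about X.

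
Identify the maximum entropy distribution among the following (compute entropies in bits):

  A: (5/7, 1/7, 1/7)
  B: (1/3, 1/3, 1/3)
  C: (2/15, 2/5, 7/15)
B

For a discrete distribution over n outcomes, entropy is maximized by the uniform distribution.

Computing entropies:
H(A) = 1.1488 bits
H(B) = 1.5850 bits
H(C) = 1.4295 bits

The uniform distribution (where all probabilities equal 1/3) achieves the maximum entropy of log_2(3) = 1.5850 bits.

Distribution B has the highest entropy.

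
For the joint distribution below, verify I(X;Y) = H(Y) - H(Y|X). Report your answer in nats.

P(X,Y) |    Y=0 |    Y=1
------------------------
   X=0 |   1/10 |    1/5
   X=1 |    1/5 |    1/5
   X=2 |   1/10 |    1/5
I(X;Y) = 0.0138 nats

Mutual information has multiple equivalent forms:
- I(X;Y) = H(X) - H(X|Y)
- I(X;Y) = H(Y) - H(Y|X)
- I(X;Y) = H(X) + H(Y) - H(X,Y)

Computing all quantities:
H(X) = 1.0889, H(Y) = 0.6730, H(X,Y) = 1.7481
H(X|Y) = 1.0751, H(Y|X) = 0.6592

Verification:
H(X) - H(X|Y) = 1.0889 - 1.0751 = 0.0138
H(Y) - H(Y|X) = 0.6730 - 0.6592 = 0.0138
H(X) + H(Y) - H(X,Y) = 1.0889 + 0.6730 - 1.7481 = 0.0138

All forms give I(X;Y) = 0.0138 nats. ✓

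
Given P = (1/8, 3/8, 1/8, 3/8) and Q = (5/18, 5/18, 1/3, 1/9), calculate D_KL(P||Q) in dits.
0.1504 dits

KL divergence: D_KL(P||Q) = Σ p(x) log(p(x)/q(x))

Computing term by term:
  x=0: 1/8 × log_10[(1/8)/(5/18)] = 1/8 × -0.3468 = -0.0433
  x=1: 3/8 × log_10[(3/8)/(5/18)] = 3/8 × 0.1303 = 0.0489
  x=2: 1/8 × log_10[(1/8)/(1/3)] = 1/8 × -0.4260 = -0.0532
  x=3: 3/8 × log_10[(3/8)/(1/9)] = 3/8 × 0.5283 = 0.1981

D_KL(P||Q) = 0.1504 dits

Note: KL divergence is always non-negative and equals 0 iff P = Q.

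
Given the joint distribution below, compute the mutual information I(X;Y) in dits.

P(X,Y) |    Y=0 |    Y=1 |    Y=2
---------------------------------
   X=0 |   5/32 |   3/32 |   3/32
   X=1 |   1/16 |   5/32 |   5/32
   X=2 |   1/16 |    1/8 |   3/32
0.0178 dits

Mutual information: I(X;Y) = H(X) + H(Y) - H(X,Y)

Marginals:
P(X) = (11/32, 3/8, 9/32), H(X) = 0.4741 dits
P(Y) = (9/32, 3/8, 11/32), H(Y) = 0.4741 dits

Joint entropy: H(X,Y) = 0.9304 dits

I(X;Y) = 0.4741 + 0.4741 - 0.9304 = 0.0178 dits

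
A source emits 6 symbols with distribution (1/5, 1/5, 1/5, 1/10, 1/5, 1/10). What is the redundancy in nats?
0.0437 nats

Redundancy measures how far a source is from maximum entropy:
R = H_max - H(X)

Maximum entropy for 6 symbols: H_max = log_e(6) = 1.7918 nats
Actual entropy: H(X) = 1.7481 nats
Redundancy: R = 1.7918 - 1.7481 = 0.0437 nats

This redundancy represents potential for compression: the source could be compressed by 0.0437 nats per symbol.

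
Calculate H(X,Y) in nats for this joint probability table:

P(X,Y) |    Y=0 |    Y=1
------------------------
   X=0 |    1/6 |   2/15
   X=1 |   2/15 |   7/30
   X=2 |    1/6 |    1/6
1.7728 nats

Joint entropy is H(X,Y) = -Σ_{x,y} p(x,y) log p(x,y).

Summing over all non-zero entries:
H(X,Y) = -[1/6·log_e(1/6) + 2/15·log_e(2/15) + 2/15·log_e(2/15) + 7/30·log_e(7/30) + 1/6·log_e(1/6) + 1/6·log_e(1/6)]
H(X,Y) = 1.7728 nats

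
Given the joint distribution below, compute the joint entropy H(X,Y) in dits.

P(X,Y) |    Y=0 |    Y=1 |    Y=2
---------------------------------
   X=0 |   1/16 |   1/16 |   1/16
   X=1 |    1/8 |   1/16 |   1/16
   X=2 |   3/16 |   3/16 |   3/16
0.8981 dits

Joint entropy is H(X,Y) = -Σ_{x,y} p(x,y) log p(x,y).

Summing over all non-zero entries:
H(X,Y) = -[1/16·log_10(1/16) + 1/16·log_10(1/16) + 1/16·log_10(1/16) + 1/8·log_10(1/8) + 1/16·log_10(1/16) + 1/16·log_10(1/16) + 3/16·log_10(3/16) + 3/16·log_10(3/16) + 3/16·log_10(3/16)]
H(X,Y) = 0.8981 dits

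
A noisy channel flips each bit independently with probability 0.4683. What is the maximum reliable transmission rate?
0.0029 bits

For a binary symmetric channel (BSC) with error probability p:
Capacity C = 1 - H(p) bits per symbol

where H(p) = -p log₂(p) - (1-p) log₂(1-p) is the binary entropy function.

H(0.4683) = 0.9971 bits
C = 1 - 0.9971 = 0.0029 bits per symbol

This means we can reliably transmit up to 0.0029 bits of information per channel use.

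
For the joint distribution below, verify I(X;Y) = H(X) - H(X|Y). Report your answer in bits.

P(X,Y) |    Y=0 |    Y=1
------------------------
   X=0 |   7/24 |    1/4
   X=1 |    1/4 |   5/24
I(X;Y) = 0.0000 bits

Mutual information has multiple equivalent forms:
- I(X;Y) = H(X) - H(X|Y)
- I(X;Y) = H(Y) - H(Y|X)
- I(X;Y) = H(X) + H(Y) - H(X,Y)

Computing all quantities:
H(X) = 0.9950, H(Y) = 0.9950, H(X,Y) = 1.9899
H(X|Y) = 0.9949, H(Y|X) = 0.9949

Verification:
H(X) - H(X|Y) = 0.9950 - 0.9949 = 0.0000
H(Y) - H(Y|X) = 0.9950 - 0.9949 = 0.0000
H(X) + H(Y) - H(X,Y) = 0.9950 + 0.9950 - 1.9899 = 0.0000

All forms give I(X;Y) = 0.0000 bits. ✓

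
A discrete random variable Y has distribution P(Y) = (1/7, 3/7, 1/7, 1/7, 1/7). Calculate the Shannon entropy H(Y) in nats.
1.4751 nats

Shannon entropy is H(X) = -Σ p(x) log p(x).

For P = (1/7, 3/7, 1/7, 1/7, 1/7):
H = -1/7 × log_e(1/7) -3/7 × log_e(3/7) -1/7 × log_e(1/7) -1/7 × log_e(1/7) -1/7 × log_e(1/7)
H = 1.4751 nats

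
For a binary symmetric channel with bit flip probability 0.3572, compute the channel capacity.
0.0597 bits

For a binary symmetric channel (BSC) with error probability p:
Capacity C = 1 - H(p) bits per symbol

where H(p) = -p log₂(p) - (1-p) log₂(1-p) is the binary entropy function.

H(0.3572) = 0.9403 bits
C = 1 - 0.9403 = 0.0597 bits per symbol

This means we can reliably transmit up to 0.0597 bits of information per channel use.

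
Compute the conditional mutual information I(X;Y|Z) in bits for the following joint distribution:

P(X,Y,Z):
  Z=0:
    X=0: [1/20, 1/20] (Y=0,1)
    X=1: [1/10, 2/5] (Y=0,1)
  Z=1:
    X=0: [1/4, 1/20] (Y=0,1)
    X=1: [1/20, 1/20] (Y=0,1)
0.0553 bits

Conditional mutual information: I(X;Y|Z) = H(X|Z) + H(Y|Z) - H(X,Y|Z)

H(Z) = 0.9710
H(X,Z) = 1.6855 → H(X|Z) = 0.7145
H(Y,Z) = 1.7822 → H(Y|Z) = 0.8113
H(X,Y,Z) = 2.4414 → H(X,Y|Z) = 1.4705

I(X;Y|Z) = 0.7145 + 0.8113 - 1.4705 = 0.0553 bits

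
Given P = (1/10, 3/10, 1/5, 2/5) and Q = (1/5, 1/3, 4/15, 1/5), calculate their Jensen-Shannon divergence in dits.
0.0123 dits

Jensen-Shannon divergence is:
JSD(P||Q) = 0.5 × D_KL(P||M) + 0.5 × D_KL(Q||M)
where M = 0.5 × (P + Q) is the mixture distribution.

M = 0.5 × (1/10, 3/10, 1/5, 2/5) + 0.5 × (1/5, 1/3, 4/15, 1/5) = (3/20, 0.316667, 7/30, 3/10)

D_KL(P||M) = 0.0119 dits
D_KL(Q||M) = 0.0127 dits

JSD(P||Q) = 0.5 × 0.0119 + 0.5 × 0.0127 = 0.0123 dits

Unlike KL divergence, JSD is symmetric and bounded: 0 ≤ JSD ≤ log(2).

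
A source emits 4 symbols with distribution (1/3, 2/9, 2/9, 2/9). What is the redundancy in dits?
0.0075 dits

Redundancy measures how far a source is from maximum entropy:
R = H_max - H(X)

Maximum entropy for 4 symbols: H_max = log_10(4) = 0.6021 dits
Actual entropy: H(X) = 0.5945 dits
Redundancy: R = 0.6021 - 0.5945 = 0.0075 dits

This redundancy represents potential for compression: the source could be compressed by 0.0075 dits per symbol.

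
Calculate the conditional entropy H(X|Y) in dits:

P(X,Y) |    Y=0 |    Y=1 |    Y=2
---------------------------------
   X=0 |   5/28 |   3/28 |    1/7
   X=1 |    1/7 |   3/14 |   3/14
0.2891 dits

Using the chain rule: H(X|Y) = H(X,Y) - H(Y)

First, compute H(X,Y) = 0.7657 dits

Marginal P(Y) = (9/28, 9/28, 5/14)
H(Y) = 0.4766 dits

H(X|Y) = H(X,Y) - H(Y) = 0.7657 - 0.4766 = 0.2891 dits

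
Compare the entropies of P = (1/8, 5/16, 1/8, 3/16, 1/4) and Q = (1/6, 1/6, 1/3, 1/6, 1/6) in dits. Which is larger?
Q

Computing entropies in dits:
H(P) = 0.6705
H(Q) = 0.6778

Distribution Q has higher entropy.

Intuition: The distribution closer to uniform (more spread out) has higher entropy.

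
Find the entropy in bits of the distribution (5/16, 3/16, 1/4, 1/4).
1.9772 bits

Shannon entropy is H(X) = -Σ p(x) log p(x).

For P = (5/16, 3/16, 1/4, 1/4):
H = -5/16 × log_2(5/16) -3/16 × log_2(3/16) -1/4 × log_2(1/4) -1/4 × log_2(1/4)
H = 1.9772 bits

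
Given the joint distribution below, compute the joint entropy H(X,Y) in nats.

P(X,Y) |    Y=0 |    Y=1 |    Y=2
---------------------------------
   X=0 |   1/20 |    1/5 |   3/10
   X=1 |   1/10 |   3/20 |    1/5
1.6696 nats

Joint entropy is H(X,Y) = -Σ_{x,y} p(x,y) log p(x,y).

Summing over all non-zero entries:
H(X,Y) = -[1/20·log_e(1/20) + 1/5·log_e(1/5) + 3/10·log_e(3/10) + 1/10·log_e(1/10) + 3/20·log_e(3/20) + 1/5·log_e(1/5)]
H(X,Y) = 1.6696 nats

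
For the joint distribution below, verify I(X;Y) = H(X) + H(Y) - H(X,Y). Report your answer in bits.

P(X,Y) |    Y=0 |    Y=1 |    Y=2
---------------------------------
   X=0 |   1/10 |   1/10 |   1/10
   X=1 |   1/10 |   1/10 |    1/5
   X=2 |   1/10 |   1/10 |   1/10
I(X;Y) = 0.0200 bits

Mutual information has multiple equivalent forms:
- I(X;Y) = H(X) - H(X|Y)
- I(X;Y) = H(Y) - H(Y|X)
- I(X;Y) = H(X) + H(Y) - H(X,Y)

Computing all quantities:
H(X) = 1.5710, H(Y) = 1.5710, H(X,Y) = 3.1219
H(X|Y) = 1.5510, H(Y|X) = 1.5510

Verification:
H(X) - H(X|Y) = 1.5710 - 1.5510 = 0.0200
H(Y) - H(Y|X) = 1.5710 - 1.5510 = 0.0200
H(X) + H(Y) - H(X,Y) = 1.5710 + 1.5710 - 3.1219 = 0.0200

All forms give I(X;Y) = 0.0200 bits. ✓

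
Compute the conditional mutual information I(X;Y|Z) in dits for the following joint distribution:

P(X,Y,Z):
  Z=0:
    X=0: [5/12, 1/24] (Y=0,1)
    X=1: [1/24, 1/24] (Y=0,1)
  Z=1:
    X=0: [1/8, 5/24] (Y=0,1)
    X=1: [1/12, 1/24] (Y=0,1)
0.0221 dits

Conditional mutual information: I(X;Y|Z) = H(X|Z) + H(Y|Z) - H(X,Y|Z)

H(Z) = 0.2995
H(X,Z) = 0.5172 → H(X|Z) = 0.2176
H(Y,Z) = 0.5377 → H(Y|Z) = 0.2381
H(X,Y,Z) = 0.7332 → H(X,Y|Z) = 0.4337

I(X;Y|Z) = 0.2176 + 0.2381 - 0.4337 = 0.0221 dits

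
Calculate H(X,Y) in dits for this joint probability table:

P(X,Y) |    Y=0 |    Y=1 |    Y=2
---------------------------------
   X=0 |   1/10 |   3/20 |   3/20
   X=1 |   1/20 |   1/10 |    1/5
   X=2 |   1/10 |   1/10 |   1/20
0.9171 dits

Joint entropy is H(X,Y) = -Σ_{x,y} p(x,y) log p(x,y).

Summing over all non-zero entries:
H(X,Y) = -[1/10·log_10(1/10) + 3/20·log_10(3/20) + 3/20·log_10(3/20) + 1/20·log_10(1/20) + 1/10·log_10(1/10) + 1/5·log_10(1/5) + 1/10·log_10(1/10) + 1/10·log_10(1/10) + 1/20·log_10(1/20)]
H(X,Y) = 0.9171 dits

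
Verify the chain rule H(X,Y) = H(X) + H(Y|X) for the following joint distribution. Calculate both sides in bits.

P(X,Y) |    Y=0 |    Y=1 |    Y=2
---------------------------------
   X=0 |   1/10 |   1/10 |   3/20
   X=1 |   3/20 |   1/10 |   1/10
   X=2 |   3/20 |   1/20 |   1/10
H(X,Y) = 3.1087, H(X) = 1.5813, H(Y|X) = 1.5274 (all in bits)

Chain rule: H(X,Y) = H(X) + H(Y|X)

Left side — joint entropy directly:
H(X,Y) = -Σ p(x,y) log p(x,y) = 3.1087 bits

Right side — compute H(Y|X) from the conditional distributions:
P(X) = (7/20, 7/20, 3/10), so H(X) = 1.5813 bits
H(Y|X) = Σ_x P(X=x) · H(Y|X=x):
  P(Y|X=0) = (2/7, 2/7, 3/7), H(Y|X=0) = 1.5567, weight P(X=0) = 7/20
  P(Y|X=1) = (3/7, 2/7, 2/7), H(Y|X=1) = 1.5567, weight P(X=1) = 7/20
  P(Y|X=2) = (1/2, 1/6, 1/3), H(Y|X=2) = 1.4591, weight P(X=2) = 3/10
H(Y|X) = 1.5274 bits

H(X) + H(Y|X) = 1.5813 + 1.5274 = 3.1087 bits

Both sides equal 3.1087 bits. ✓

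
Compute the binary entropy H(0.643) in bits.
0.9402 bits

The binary entropy function is:
H(p) = -p log(p) - (1-p) log(1-p)

H(0.643) = -0.643 × log_2(0.643) - 0.357 × log_2(0.357)
H(0.643) = 0.9402 bits

Note: Binary entropy is maximized at p=0.5 (H=1 bit) and minimized at p=0 or p=1 (H=0).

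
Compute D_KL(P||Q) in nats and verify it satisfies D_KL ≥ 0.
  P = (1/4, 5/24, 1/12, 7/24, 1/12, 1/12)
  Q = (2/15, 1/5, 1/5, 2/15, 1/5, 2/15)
0.2089 nats

KL divergence satisfies the Gibbs inequality: D_KL(P||Q) ≥ 0 for all distributions P, Q.

D_KL(P||Q) = Σ p(x) log(p(x)/q(x))
Term by term:
  x=0: 1/4 × log_e[(1/4)/(2/15)] = 0.1572
  x=1: 5/24 × log_e[(5/24)/(1/5)] = 0.0085
  x=2: 1/12 × log_e[(1/12)/(1/5)] = -0.0730
  x=3: 7/24 × log_e[(7/24)/(2/15)] = 0.2283
  x=4: 1/12 × log_e[(1/12)/(1/5)] = -0.0730
  x=5: 1/12 × log_e[(1/12)/(2/15)] = -0.0392
D_KL(P||Q) = 0.2089 nats

D_KL(P||Q) = 0.2089 ≥ 0 ✓

This non-negativity is a fundamental property: relative entropy cannot be negative because it measures how different Q is from P.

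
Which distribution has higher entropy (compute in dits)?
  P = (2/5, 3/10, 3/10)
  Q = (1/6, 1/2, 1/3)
P

Computing entropies in dits:
H(P) = 0.4729
H(Q) = 0.4392

Distribution P has higher entropy.

Intuition: The distribution closer to uniform (more spread out) has higher entropy.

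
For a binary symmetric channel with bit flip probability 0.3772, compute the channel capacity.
0.0440 bits

For a binary symmetric channel (BSC) with error probability p:
Capacity C = 1 - H(p) bits per symbol

where H(p) = -p log₂(p) - (1-p) log₂(1-p) is the binary entropy function.

H(0.3772) = 0.9560 bits
C = 1 - 0.9560 = 0.0440 bits per symbol

This means we can reliably transmit up to 0.0440 bits of information per channel use.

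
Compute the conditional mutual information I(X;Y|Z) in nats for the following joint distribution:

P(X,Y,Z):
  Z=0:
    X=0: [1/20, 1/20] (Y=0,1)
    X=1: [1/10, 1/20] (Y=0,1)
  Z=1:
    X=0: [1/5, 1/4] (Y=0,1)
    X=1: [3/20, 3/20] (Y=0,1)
0.0046 nats

Conditional mutual information: I(X;Y|Z) = H(X|Z) + H(Y|Z) - H(X,Y|Z)

H(Z) = 0.5623
H(X,Z) = 1.2353 → H(X|Z) = 0.6730
H(Y,Z) = 1.2488 → H(Y|Z) = 0.6864
H(X,Y,Z) = 1.9172 → H(X,Y|Z) = 1.3549

I(X;Y|Z) = 0.6730 + 0.6864 - 1.3549 = 0.0046 nats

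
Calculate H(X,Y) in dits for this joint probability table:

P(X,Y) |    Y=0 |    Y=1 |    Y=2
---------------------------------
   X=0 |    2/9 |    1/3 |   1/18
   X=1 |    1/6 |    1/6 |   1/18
0.7031 dits

Joint entropy is H(X,Y) = -Σ_{x,y} p(x,y) log p(x,y).

Summing over all non-zero entries:
H(X,Y) = -[2/9·log_10(2/9) + 1/3·log_10(1/3) + 1/18·log_10(1/18) + 1/6·log_10(1/6) + 1/6·log_10(1/6) + 1/18·log_10(1/18)]
H(X,Y) = 0.7031 dits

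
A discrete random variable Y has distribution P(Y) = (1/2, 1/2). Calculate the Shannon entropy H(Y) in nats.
0.6931 nats

Shannon entropy is H(X) = -Σ p(x) log p(x).

For P = (1/2, 1/2):
H = -1/2 × log_e(1/2) -1/2 × log_e(1/2)
H = 0.6931 nats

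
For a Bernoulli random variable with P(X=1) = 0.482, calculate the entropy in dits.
0.3007 dits

The binary entropy function is:
H(p) = -p log(p) - (1-p) log(1-p)

H(0.482) = -0.482 × log_10(0.482) - 0.518 × log_10(0.518)
H(0.482) = 0.3007 dits

Note: Binary entropy is maximized at p=0.5 (H=1 bit) and minimized at p=0 or p=1 (H=0).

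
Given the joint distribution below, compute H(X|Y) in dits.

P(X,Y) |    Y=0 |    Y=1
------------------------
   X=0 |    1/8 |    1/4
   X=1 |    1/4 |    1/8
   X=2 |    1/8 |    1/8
0.4515 dits

Using the chain rule: H(X|Y) = H(X,Y) - H(Y)

First, compute H(X,Y) = 0.7526 dits

Marginal P(Y) = (1/2, 1/2)
H(Y) = 0.3010 dits

H(X|Y) = H(X,Y) - H(Y) = 0.7526 - 0.3010 = 0.4515 dits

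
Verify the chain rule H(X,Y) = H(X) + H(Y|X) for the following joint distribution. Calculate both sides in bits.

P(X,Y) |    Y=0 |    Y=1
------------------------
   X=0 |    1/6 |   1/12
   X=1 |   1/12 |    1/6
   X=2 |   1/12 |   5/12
H(X,Y) = 2.2842, H(X) = 1.5000, H(Y|X) = 0.7842 (all in bits)

Chain rule: H(X,Y) = H(X) + H(Y|X)

Left side — joint entropy directly:
H(X,Y) = -Σ p(x,y) log p(x,y) = 2.2842 bits

Right side — compute H(Y|X) from the conditional distributions:
P(X) = (1/4, 1/4, 1/2), so H(X) = 1.5000 bits
H(Y|X) = Σ_x P(X=x) · H(Y|X=x):
  P(Y|X=0) = (2/3, 1/3), H(Y|X=0) = 0.9183, weight P(X=0) = 1/4
  P(Y|X=1) = (1/3, 2/3), H(Y|X=1) = 0.9183, weight P(X=1) = 1/4
  P(Y|X=2) = (1/6, 5/6), H(Y|X=2) = 0.6500, weight P(X=2) = 1/2
H(Y|X) = 0.7842 bits

H(X) + H(Y|X) = 1.5000 + 0.7842 = 2.2842 bits

Both sides equal 2.2842 bits. ✓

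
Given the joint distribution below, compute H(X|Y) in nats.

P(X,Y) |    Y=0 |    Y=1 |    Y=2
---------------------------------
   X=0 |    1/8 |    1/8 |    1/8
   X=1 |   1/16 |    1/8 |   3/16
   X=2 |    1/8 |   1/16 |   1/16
1.0386 nats

Using the chain rule: H(X|Y) = H(X,Y) - H(Y)

First, compute H(X,Y) = 2.1334 nats

Marginal P(Y) = (5/16, 5/16, 3/8)
H(Y) = 1.0948 nats

H(X|Y) = H(X,Y) - H(Y) = 2.1334 - 1.0948 = 1.0386 nats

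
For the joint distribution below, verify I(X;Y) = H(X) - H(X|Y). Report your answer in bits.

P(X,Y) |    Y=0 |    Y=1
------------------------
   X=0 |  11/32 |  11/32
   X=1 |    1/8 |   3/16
I(X;Y) = 0.0063 bits

Mutual information has multiple equivalent forms:
- I(X;Y) = H(X) - H(X|Y)
- I(X;Y) = H(Y) - H(Y|X)
- I(X;Y) = H(X) + H(Y) - H(X,Y)

Computing all quantities:
H(X) = 0.8960, H(Y) = 0.9972, H(X,Y) = 1.8870
H(X|Y) = 0.8898, H(Y|X) = 0.9909

Verification:
H(X) - H(X|Y) = 0.8960 - 0.8898 = 0.0063
H(Y) - H(Y|X) = 0.9972 - 0.9909 = 0.0063
H(X) + H(Y) - H(X,Y) = 0.8960 + 0.9972 - 1.8870 = 0.0063

All forms give I(X;Y) = 0.0063 bits. ✓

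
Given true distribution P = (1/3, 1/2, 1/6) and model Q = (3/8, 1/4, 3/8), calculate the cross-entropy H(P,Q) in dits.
0.5140 dits

Cross-entropy: H(P,Q) = -Σ p(x) log q(x)

Alternatively: H(P,Q) = H(P) + D_KL(P||Q)
H(P) = 0.4392 dits
D_KL(P||Q) = 0.0748 dits

H(P,Q) = 0.4392 + 0.0748 = 0.5140 dits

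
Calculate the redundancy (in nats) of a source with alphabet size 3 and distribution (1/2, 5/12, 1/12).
0.1802 nats

Redundancy measures how far a source is from maximum entropy:
R = H_max - H(X)

Maximum entropy for 3 symbols: H_max = log_e(3) = 1.0986 nats
Actual entropy: H(X) = 0.9184 nats
Redundancy: R = 1.0986 - 0.9184 = 0.1802 nats

This redundancy represents potential for compression: the source could be compressed by 0.1802 nats per symbol.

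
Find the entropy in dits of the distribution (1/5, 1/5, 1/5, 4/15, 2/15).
0.6891 dits

Shannon entropy is H(X) = -Σ p(x) log p(x).

For P = (1/5, 1/5, 1/5, 4/15, 2/15):
H = -1/5 × log_10(1/5) -1/5 × log_10(1/5) -1/5 × log_10(1/5) -4/15 × log_10(4/15) -2/15 × log_10(2/15)
H = 0.6891 dits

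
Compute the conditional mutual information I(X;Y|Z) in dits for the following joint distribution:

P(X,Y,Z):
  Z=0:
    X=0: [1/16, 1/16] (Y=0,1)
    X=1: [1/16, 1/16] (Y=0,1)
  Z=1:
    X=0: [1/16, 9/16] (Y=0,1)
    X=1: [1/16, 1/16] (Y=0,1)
0.0209 dits

Conditional mutual information: I(X;Y|Z) = H(X|Z) + H(Y|Z) - H(X,Y|Z)

H(Z) = 0.2442
H(X,Z) = 0.4662 → H(X|Z) = 0.2220
H(Y,Z) = 0.4662 → H(Y|Z) = 0.2220
H(X,Y,Z) = 0.6674 → H(X,Y|Z) = 0.4231

I(X;Y|Z) = 0.2220 + 0.2220 - 0.4231 = 0.0209 dits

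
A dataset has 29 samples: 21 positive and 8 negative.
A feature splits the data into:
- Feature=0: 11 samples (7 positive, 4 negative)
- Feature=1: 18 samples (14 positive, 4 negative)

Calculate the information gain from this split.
0.0167 bits

Information Gain = H(Y) - H(Y|Feature)

Before split:
P(positive) = 21/29 = 0.7241
H(Y) = 0.8498 bits

After split:
Feature=0: H = 0.9457 bits (weight = 11/29)
Feature=1: H = 0.7642 bits (weight = 18/29)
H(Y|Feature) = (11/29)×0.9457 + (18/29)×0.7642 = 0.8330 bits

Information Gain = 0.8498 - 0.8330 = 0.0167 bits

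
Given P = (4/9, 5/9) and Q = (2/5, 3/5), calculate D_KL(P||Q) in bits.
0.0059 bits

KL divergence: D_KL(P||Q) = Σ p(x) log(p(x)/q(x))

Computing term by term:
  x=0: 4/9 × log_2[(4/9)/(2/5)] = 4/9 × 0.1520 = 0.0676
  x=1: 5/9 × log_2[(5/9)/(3/5)] = 5/9 × -0.1110 = -0.0617

D_KL(P||Q) = 0.0059 bits

Note: KL divergence is always non-negative and equals 0 iff P = Q.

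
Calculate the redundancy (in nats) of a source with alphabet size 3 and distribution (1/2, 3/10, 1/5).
0.0690 nats

Redundancy measures how far a source is from maximum entropy:
R = H_max - H(X)

Maximum entropy for 3 symbols: H_max = log_e(3) = 1.0986 nats
Actual entropy: H(X) = 1.0297 nats
Redundancy: R = 1.0986 - 1.0297 = 0.0690 nats

This redundancy represents potential for compression: the source could be compressed by 0.0690 nats per symbol.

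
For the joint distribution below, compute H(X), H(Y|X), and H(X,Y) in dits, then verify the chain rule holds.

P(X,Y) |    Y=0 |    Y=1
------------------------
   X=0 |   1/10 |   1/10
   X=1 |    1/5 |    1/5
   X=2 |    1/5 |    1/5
H(X,Y) = 0.7592, H(X) = 0.4581, H(Y|X) = 0.3010 (all in dits)

Chain rule: H(X,Y) = H(X) + H(Y|X)

Left side — joint entropy directly:
H(X,Y) = -Σ p(x,y) log p(x,y) = 0.7592 dits

Right side — compute H(Y|X) from the conditional distributions:
P(X) = (1/5, 2/5, 2/5), so H(X) = 0.4581 dits
H(Y|X) = Σ_x P(X=x) · H(Y|X=x):
  P(Y|X=0) = (1/2, 1/2), H(Y|X=0) = 0.3010, weight P(X=0) = 1/5
  P(Y|X=1) = (1/2, 1/2), H(Y|X=1) = 0.3010, weight P(X=1) = 2/5
  P(Y|X=2) = (1/2, 1/2), H(Y|X=2) = 0.3010, weight P(X=2) = 2/5
H(Y|X) = 0.3010 dits

H(X) + H(Y|X) = 0.4581 + 0.3010 = 0.7592 dits

Both sides equal 0.7592 dits. ✓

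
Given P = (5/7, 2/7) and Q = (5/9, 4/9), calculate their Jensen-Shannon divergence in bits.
0.0197 bits

Jensen-Shannon divergence is:
JSD(P||Q) = 0.5 × D_KL(P||M) + 0.5 × D_KL(Q||M)
where M = 0.5 × (P + Q) is the mixture distribution.

M = 0.5 × (5/7, 2/7) + 0.5 × (5/9, 4/9) = (0.634921, 0.365079)

D_KL(P||M) = 0.0203 bits
D_KL(Q||M) = 0.0191 bits

JSD(P||Q) = 0.5 × 0.0203 + 0.5 × 0.0191 = 0.0197 bits

Unlike KL divergence, JSD is symmetric and bounded: 0 ≤ JSD ≤ log(2).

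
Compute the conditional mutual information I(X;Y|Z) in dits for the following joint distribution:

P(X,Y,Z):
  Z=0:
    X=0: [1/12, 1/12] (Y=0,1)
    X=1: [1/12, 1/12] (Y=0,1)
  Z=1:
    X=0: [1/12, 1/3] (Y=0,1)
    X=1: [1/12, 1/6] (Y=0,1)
0.0032 dits

Conditional mutual information: I(X;Y|Z) = H(X|Z) + H(Y|Z) - H(X,Y|Z)

H(Z) = 0.2764
H(X,Z) = 0.5683 → H(X|Z) = 0.2919
H(Y,Z) = 0.5396 → H(Y|Z) = 0.2632
H(X,Y,Z) = 0.8283 → H(X,Y|Z) = 0.5519

I(X;Y|Z) = 0.2919 + 0.2632 - 0.5519 = 0.0032 dits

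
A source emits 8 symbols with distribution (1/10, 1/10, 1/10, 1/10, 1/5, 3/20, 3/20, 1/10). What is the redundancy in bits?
0.0536 bits

Redundancy measures how far a source is from maximum entropy:
R = H_max - H(X)

Maximum entropy for 8 symbols: H_max = log_2(8) = 3.0000 bits
Actual entropy: H(X) = 2.9464 bits
Redundancy: R = 3.0000 - 2.9464 = 0.0536 bits

This redundancy represents potential for compression: the source could be compressed by 0.0536 bits per symbol.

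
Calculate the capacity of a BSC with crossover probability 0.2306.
0.2209 bits

For a binary symmetric channel (BSC) with error probability p:
Capacity C = 1 - H(p) bits per symbol

where H(p) = -p log₂(p) - (1-p) log₂(1-p) is the binary entropy function.

H(0.2306) = 0.7791 bits
C = 1 - 0.7791 = 0.2209 bits per symbol

This means we can reliably transmit up to 0.2209 bits of information per channel use.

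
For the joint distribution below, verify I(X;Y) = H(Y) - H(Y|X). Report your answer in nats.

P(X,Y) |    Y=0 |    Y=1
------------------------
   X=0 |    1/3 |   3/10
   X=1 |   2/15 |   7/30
I(X;Y) = 0.0125 nats

Mutual information has multiple equivalent forms:
- I(X;Y) = H(X) - H(X|Y)
- I(X;Y) = H(Y) - H(Y|X)
- I(X;Y) = H(X) + H(Y) - H(X,Y)

Computing all quantities:
H(X) = 0.6572, H(Y) = 0.6909, H(X,Y) = 1.3356
H(X|Y) = 0.6447, H(Y|X) = 0.6785

Verification:
H(X) - H(X|Y) = 0.6572 - 0.6447 = 0.0125
H(Y) - H(Y|X) = 0.6909 - 0.6785 = 0.0125
H(X) + H(Y) - H(X,Y) = 0.6572 + 0.6909 - 1.3356 = 0.0125

All forms give I(X;Y) = 0.0125 nats. ✓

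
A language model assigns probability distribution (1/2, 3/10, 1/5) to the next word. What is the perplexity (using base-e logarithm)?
2.8001

Perplexity is e^H (or exp(H) for natural log).

First, H = -Σ p log p = 1.0297 nats
Perplexity = e^1.0297 = 2.8001

Interpretation: The model's uncertainty is equivalent to choosing uniformly among 2.8 options.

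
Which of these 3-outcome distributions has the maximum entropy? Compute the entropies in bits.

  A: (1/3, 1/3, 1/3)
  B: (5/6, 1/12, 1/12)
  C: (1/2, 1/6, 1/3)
A

For a discrete distribution over n outcomes, entropy is maximized by the uniform distribution.

Computing entropies:
H(A) = 1.5850 bits
H(B) = 0.8167 bits
H(C) = 1.4591 bits

The uniform distribution (where all probabilities equal 1/3) achieves the maximum entropy of log_2(3) = 1.5850 bits.

Distribution A has the highest entropy.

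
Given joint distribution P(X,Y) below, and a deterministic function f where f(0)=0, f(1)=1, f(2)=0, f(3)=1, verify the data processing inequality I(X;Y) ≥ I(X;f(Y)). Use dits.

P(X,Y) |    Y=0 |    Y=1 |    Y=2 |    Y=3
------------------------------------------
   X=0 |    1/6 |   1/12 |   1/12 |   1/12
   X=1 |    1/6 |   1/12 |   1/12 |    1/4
I(X;Y) = 0.0129, I(X;f(Y)) = 0.0062, inequality holds: 0.0129 ≥ 0.0062

Data Processing Inequality: For any Markov chain X → Y → Z, we have I(X;Y) ≥ I(X;Z).

Here Z = f(Y) is a deterministic function of Y, forming X → Y → Z.

Original I(X;Y) = 0.0129 dits

After applying f:
P(X,Z) where Z=f(Y):
- P(X,Z=0) = P(X,Y=0) + P(X,Y=2)
- P(X,Z=1) = P(X,Y=1) + P(X,Y=3)

I(X;Z) = I(X;f(Y)) = 0.0062 dits

Verification: 0.0129 ≥ 0.0062 ✓

Information cannot be created by processing; the function f can only lose information about X.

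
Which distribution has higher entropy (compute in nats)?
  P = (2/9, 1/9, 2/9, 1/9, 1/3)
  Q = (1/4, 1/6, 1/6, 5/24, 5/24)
Q

Computing entropies in nats:
H(P) = 1.5230
H(Q) = 1.5974

Distribution Q has higher entropy.

Intuition: The distribution closer to uniform (more spread out) has higher entropy.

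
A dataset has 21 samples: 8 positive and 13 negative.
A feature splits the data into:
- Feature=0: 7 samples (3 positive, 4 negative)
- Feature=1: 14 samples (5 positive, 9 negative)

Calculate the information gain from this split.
0.0034 bits

Information Gain = H(Y) - H(Y|Feature)

Before split:
P(positive) = 8/21 = 0.3810
H(Y) = 0.9587 bits

After split:
Feature=0: H = 0.9852 bits (weight = 7/21)
Feature=1: H = 0.9403 bits (weight = 14/21)
H(Y|Feature) = (7/21)×0.9852 + (14/21)×0.9403 = 0.9553 bits

Information Gain = 0.9587 - 0.9553 = 0.0034 bits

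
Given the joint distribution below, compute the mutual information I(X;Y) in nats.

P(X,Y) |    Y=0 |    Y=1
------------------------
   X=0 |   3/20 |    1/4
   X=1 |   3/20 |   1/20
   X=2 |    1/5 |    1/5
0.0388 nats

Mutual information: I(X;Y) = H(X) + H(Y) - H(X,Y)

Marginals:
P(X) = (2/5, 1/5, 2/5), H(X) = 1.0549 nats
P(Y) = (1/2, 1/2), H(Y) = 0.6931 nats

Joint entropy: H(X,Y) = 1.7093 nats

I(X;Y) = 1.0549 + 0.6931 - 1.7093 = 0.0388 nats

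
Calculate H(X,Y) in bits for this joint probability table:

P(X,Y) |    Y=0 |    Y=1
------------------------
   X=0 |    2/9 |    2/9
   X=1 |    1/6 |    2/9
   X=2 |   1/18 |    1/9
2.4613 bits

Joint entropy is H(X,Y) = -Σ_{x,y} p(x,y) log p(x,y).

Summing over all non-zero entries:
H(X,Y) = -[2/9·log_2(2/9) + 2/9·log_2(2/9) + 1/6·log_2(1/6) + 2/9·log_2(2/9) + 1/18·log_2(1/18) + 1/9·log_2(1/9)]
H(X,Y) = 2.4613 bits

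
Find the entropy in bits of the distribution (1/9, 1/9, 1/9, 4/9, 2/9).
2.0588 bits

Shannon entropy is H(X) = -Σ p(x) log p(x).

For P = (1/9, 1/9, 1/9, 4/9, 2/9):
H = -1/9 × log_2(1/9) -1/9 × log_2(1/9) -1/9 × log_2(1/9) -4/9 × log_2(4/9) -2/9 × log_2(2/9)
H = 2.0588 bits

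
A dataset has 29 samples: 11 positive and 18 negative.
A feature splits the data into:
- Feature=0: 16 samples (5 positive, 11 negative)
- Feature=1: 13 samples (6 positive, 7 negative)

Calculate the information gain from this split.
0.0168 bits

Information Gain = H(Y) - H(Y|Feature)

Before split:
P(positive) = 11/29 = 0.3793
H(Y) = 0.9576 bits

After split:
Feature=0: H = 0.8960 bits (weight = 16/29)
Feature=1: H = 0.9957 bits (weight = 13/29)
H(Y|Feature) = (16/29)×0.8960 + (13/29)×0.9957 = 0.9407 bits

Information Gain = 0.9576 - 0.9407 = 0.0168 bits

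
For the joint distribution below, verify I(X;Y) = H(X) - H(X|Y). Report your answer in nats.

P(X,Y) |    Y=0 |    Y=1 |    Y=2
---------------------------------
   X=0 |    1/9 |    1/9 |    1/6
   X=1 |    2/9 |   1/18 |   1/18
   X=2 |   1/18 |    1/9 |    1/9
I(X;Y) = 0.0875 nats

Mutual information has multiple equivalent forms:
- I(X;Y) = H(X) - H(X|Y)
- I(X;Y) = H(Y) - H(Y|X)
- I(X;Y) = H(X) + H(Y) - H(X,Y)

Computing all quantities:
H(X) = 1.0893, H(Y) = 1.0893, H(X,Y) = 2.0911
H(X|Y) = 1.0018, H(Y|X) = 1.0018

Verification:
H(X) - H(X|Y) = 1.0893 - 1.0018 = 0.0875
H(Y) - H(Y|X) = 1.0893 - 1.0018 = 0.0875
H(X) + H(Y) - H(X,Y) = 1.0893 + 1.0893 - 2.0911 = 0.0875

All forms give I(X;Y) = 0.0875 nats. ✓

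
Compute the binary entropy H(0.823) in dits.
0.2027 dits

The binary entropy function is:
H(p) = -p log(p) - (1-p) log(1-p)

H(0.823) = -0.823 × log_10(0.823) - 0.177 × log_10(0.177)
H(0.823) = 0.2027 dits

Note: Binary entropy is maximized at p=0.5 (H=1 bit) and minimized at p=0 or p=1 (H=0).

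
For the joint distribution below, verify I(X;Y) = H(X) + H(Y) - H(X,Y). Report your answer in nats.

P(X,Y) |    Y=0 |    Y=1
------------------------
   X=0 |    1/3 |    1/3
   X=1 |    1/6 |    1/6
I(X;Y) = 0.0000 nats

Mutual information has multiple equivalent forms:
- I(X;Y) = H(X) - H(X|Y)
- I(X;Y) = H(Y) - H(Y|X)
- I(X;Y) = H(X) + H(Y) - H(X,Y)

Computing all quantities:
H(X) = 0.6365, H(Y) = 0.6931, H(X,Y) = 1.3297
H(X|Y) = 0.6365, H(Y|X) = 0.6931

Verification:
H(X) - H(X|Y) = 0.6365 - 0.6365 = 0.0000
H(Y) - H(Y|X) = 0.6931 - 0.6931 = 0.0000
H(X) + H(Y) - H(X,Y) = 0.6365 + 0.6931 - 1.3297 = 0.0000

All forms give I(X;Y) = 0.0000 nats. ✓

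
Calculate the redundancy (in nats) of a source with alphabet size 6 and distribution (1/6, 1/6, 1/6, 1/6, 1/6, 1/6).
0.0000 nats

Redundancy measures how far a source is from maximum entropy:
R = H_max - H(X)

Maximum entropy for 6 symbols: H_max = log_e(6) = 1.7918 nats
Actual entropy: H(X) = 1.7918 nats
Redundancy: R = 1.7918 - 1.7918 = 0.0000 nats

This redundancy represents potential for compression: the source could be compressed by 0.0000 nats per symbol.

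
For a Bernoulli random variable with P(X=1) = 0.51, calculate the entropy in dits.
0.3009 dits

The binary entropy function is:
H(p) = -p log(p) - (1-p) log(1-p)

H(0.51) = -0.51 × log_10(0.51) - 0.49 × log_10(0.49)
H(0.51) = 0.3009 dits

Note: Binary entropy is maximized at p=0.5 (H=1 bit) and minimized at p=0 or p=1 (H=0).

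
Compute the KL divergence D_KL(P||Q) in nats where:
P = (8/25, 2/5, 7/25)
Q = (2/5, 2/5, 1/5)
0.0228 nats

KL divergence: D_KL(P||Q) = Σ p(x) log(p(x)/q(x))

Computing term by term:
  x=0: 8/25 × log_e[(8/25)/(2/5)] = 8/25 × -0.2231 = -0.0714
  x=1: 2/5 × log_e[(2/5)/(2/5)] = 2/5 × 0.0000 = 0.0000
  x=2: 7/25 × log_e[(7/25)/(1/5)] = 7/25 × 0.3365 = 0.0942

D_KL(P||Q) = 0.0228 nats

Note: KL divergence is always non-negative and equals 0 iff P = Q.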